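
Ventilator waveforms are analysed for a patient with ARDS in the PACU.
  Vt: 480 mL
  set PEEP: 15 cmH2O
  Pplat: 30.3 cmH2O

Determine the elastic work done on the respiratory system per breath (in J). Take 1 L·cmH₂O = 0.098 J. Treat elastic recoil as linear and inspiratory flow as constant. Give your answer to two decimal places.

Elastic work ≈ ½ × (Pplat − PEEP) × Vt = 0.5 × (30.3 − 15) × 0.480 L = 0.5 × 15.3 × 0.480 = 3.672 L·cmH2O.
× 0.098 J/(L·cmH2O) → 0.3599 J.

0.36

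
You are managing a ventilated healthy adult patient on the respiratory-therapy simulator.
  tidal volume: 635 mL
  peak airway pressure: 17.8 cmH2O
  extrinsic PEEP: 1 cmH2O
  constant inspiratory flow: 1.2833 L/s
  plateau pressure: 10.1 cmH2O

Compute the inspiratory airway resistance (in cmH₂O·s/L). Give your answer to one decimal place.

Raw = (PIP − Pplat) / flow = (17.8 − 10.1) / 1.2833 = 7.7 / 1.2833 = 6.0 cmH2O·s/L.

6.0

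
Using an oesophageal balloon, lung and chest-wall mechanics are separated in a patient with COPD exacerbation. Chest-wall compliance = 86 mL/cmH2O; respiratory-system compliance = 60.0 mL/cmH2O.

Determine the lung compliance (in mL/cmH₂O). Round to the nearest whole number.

198

1/CL = 1/Crs − 1/Ccw.
1/CL = 1/60.0 − 1/86 = 0.005039.
CL = 198.45 mL/cmH2O.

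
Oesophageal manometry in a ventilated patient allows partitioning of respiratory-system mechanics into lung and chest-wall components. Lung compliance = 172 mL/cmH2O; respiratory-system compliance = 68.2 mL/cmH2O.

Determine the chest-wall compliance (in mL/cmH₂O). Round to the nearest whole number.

113

1/Ccw = 1/Crs − 1/CL.
1/Ccw = 1/68.2 − 1/172 = 0.008849.
Ccw = 113.01 mL/cmH2O.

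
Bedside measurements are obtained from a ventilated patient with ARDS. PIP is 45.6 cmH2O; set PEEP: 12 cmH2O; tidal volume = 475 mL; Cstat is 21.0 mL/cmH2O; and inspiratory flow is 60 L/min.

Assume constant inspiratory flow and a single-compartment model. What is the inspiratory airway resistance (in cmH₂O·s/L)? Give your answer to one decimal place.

11.0

Flow: 60 L/min ÷ 60 = 1 L/s.
Equation of motion (constant flow): PIP = Vt/C + R·V̇ + PEEP.
R·V̇ = PIP − Vt/C − PEEP = 45.6 − 475/21.0 − 12 = 45.6 − 22.619 − 12 = 10.981 cmH2O.
R = 10.981 / 1 = 10.981 cmH2O·s/L.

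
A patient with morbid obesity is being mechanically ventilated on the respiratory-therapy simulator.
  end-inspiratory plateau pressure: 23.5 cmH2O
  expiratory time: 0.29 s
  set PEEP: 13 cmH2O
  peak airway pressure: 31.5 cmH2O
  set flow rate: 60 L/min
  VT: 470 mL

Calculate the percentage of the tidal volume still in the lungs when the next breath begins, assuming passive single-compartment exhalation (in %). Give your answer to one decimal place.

Flow: 60 L/min ÷ 60 = 1 L/s.
R = (PIP − Pplat)/V̇ = (31.5 − 23.5) / 1 = 8.0/1 = 8.0 cmH2O·s/L.
C = Vt/(Pplat − PEEP) = 470.0 / (23.5 − 13) = 470.0/10.5 = 44.762 mL/cmH2O.
τ = R × C = 8.0 × 0.04476 L/cmH2O = 0.3581 s.
Fraction remaining at end-expiration = e^(−Te/τ) = e^(−0.29/0.3581) = 0.4449 → 44.49%.

44.5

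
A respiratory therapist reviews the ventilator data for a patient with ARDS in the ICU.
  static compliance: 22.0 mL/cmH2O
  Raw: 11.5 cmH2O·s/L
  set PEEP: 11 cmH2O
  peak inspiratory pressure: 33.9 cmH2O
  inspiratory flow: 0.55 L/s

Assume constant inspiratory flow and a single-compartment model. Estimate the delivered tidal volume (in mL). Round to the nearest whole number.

Equation of motion (constant flow): PIP = Vt/C + R·V̇ + PEEP.
Vt/C = PIP − R·V̇ − PEEP = 33.9 − 6.325 − 11 = 16.575 cmH2O.
Vt = C × 16.575 = 22.0 × 16.575 = 364.65 mL.

365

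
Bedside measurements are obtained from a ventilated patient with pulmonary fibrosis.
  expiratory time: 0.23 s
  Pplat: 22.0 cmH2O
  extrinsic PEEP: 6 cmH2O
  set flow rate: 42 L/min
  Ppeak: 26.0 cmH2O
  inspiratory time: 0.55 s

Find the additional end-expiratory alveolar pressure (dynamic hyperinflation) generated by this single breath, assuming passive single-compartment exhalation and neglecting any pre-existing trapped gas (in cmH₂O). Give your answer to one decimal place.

Flow: 42 L/min ÷ 60 = 0.7 L/s.
Vt = flow × Ti = 0.7 L/s × 0.55 s × 1000 mL/L = 385.0 mL.
R = (PIP − Pplat)/V̇ = (26.0 − 22.0) / 0.7 = 4.0/0.7 = 5.714 cmH2O·s/L.
C = Vt/(Pplat − PEEP) = 385.0 / (22.0 − 6) = 385.0/16.0 = 24.063 mL/cmH2O.
τ = R × C = 5.714 × 0.02406 L/cmH2O = 0.1375 s.
Fraction remaining = e^(−Te/τ) = e^(−0.23/0.1375) = 0.1877; trapped volume = 385.0 × 0.1877 = 72.265 mL.
Additional alveolar pressure from trapping ≈ V_trapped / C = 72.265 / 24.063 = 3.003 cmH2O.

3.0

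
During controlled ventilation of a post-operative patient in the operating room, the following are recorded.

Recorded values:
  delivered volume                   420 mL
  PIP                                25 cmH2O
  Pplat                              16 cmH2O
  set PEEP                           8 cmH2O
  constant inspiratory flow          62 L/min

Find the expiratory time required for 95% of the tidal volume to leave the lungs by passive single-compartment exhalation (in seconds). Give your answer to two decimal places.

1.37

Flow: 62 L/min ÷ 60 = 1.0333 L/s.
R = (PIP − Pplat)/V̇ = (25 − 16) / 1.0333 = 9.0/1.0333 = 8.71 cmH2O·s/L.
C = Vt/(Pplat − PEEP) = 420.0 / (16 − 8) = 420.0/8.0 = 52.5 mL/cmH2O.
τ = R × C = 8.71 × 0.0525 L/cmH2O = 0.4573 s.
t = −τ·ln(1 − 0.95) = −0.4573·ln(0.05) = 1.37 s.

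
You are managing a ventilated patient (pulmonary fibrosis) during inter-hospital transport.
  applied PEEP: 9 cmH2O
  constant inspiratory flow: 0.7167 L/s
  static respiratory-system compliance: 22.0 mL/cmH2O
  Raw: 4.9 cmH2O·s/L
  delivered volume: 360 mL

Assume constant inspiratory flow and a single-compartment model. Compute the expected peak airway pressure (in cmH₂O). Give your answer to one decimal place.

Equation of motion (constant flow): PIP = Vt/C + R·V̇ + PEEP.
PIP = 360/22.0 + 4.9×0.7167 + 9 = 16.364 + 3.512 + 9 = 28.876 cmH2O.

28.9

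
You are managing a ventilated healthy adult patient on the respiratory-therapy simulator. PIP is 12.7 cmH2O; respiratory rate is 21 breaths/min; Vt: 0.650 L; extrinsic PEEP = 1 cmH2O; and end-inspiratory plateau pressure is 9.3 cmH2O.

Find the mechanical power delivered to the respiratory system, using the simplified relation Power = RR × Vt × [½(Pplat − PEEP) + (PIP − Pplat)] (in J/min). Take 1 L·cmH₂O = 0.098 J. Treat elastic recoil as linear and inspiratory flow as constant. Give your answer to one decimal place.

Per-breath work = Vt × [½(Pplat−PEEP) + (PIP−Pplat)] = 0.650 × [0.5×8.3 + 3.4] = 0.650 × 7.55 = 4.908 L·cmH2O.
Power = 21 × 4.908 = 103.07 L·cmH2O/min.
× 0.098 J/(L·cmH2O) → 10.101 J/min.

10.1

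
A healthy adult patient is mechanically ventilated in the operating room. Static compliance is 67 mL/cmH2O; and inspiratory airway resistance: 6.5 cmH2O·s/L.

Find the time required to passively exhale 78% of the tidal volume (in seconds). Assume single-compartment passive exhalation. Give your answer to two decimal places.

τ = R × C = 6.5 × 67 mL/cmH2O = 6.5 × 0.067 L/cmH2O = 0.4355 s.
Exhaled fraction f = 1 − e^(−t/τ) → t = −τ·ln(1 − f) = −0.4355·ln(0.22) = 0.6594 s.

0.66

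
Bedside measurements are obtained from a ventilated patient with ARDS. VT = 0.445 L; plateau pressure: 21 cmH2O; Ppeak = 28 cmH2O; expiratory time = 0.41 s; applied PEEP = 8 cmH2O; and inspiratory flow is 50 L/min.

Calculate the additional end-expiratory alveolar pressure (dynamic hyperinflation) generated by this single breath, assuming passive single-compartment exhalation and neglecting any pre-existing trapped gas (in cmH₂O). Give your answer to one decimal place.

3.1

Flow: 50 L/min ÷ 60 = 0.8333 L/s.
R = (PIP − Pplat)/V̇ = (28 − 21) / 0.8333 = 7.0/0.8333 = 8.4 cmH2O·s/L.
C = Vt/(Pplat − PEEP) = 445.0 / (21 − 8) = 445.0/13.0 = 34.231 mL/cmH2O.
τ = R × C = 8.4 × 0.03423 L/cmH2O = 0.2875 s.
Fraction remaining = e^(−Te/τ) = e^(−0.41/0.2875) = 0.2402; trapped volume = 445.0 × 0.2402 = 106.89 mL.
Additional alveolar pressure from trapping ≈ V_trapped / C = 106.89 / 34.231 = 3.123 cmH2O.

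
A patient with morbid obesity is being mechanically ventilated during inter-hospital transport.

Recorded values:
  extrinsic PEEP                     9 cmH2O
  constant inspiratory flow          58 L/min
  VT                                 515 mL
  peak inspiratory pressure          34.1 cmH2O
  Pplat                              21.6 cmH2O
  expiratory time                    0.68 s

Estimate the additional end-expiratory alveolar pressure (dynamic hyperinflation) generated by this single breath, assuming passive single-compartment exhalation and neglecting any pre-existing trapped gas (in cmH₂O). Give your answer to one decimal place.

Flow: 58 L/min ÷ 60 = 0.9667 L/s.
R = (PIP − Pplat)/V̇ = (34.1 − 21.6) / 0.9667 = 12.5/0.9667 = 12.931 cmH2O·s/L.
C = Vt/(Pplat − PEEP) = 515.0 / (21.6 − 9) = 515.0/12.6 = 40.873 mL/cmH2O.
τ = R × C = 12.931 × 0.04087 L/cmH2O = 0.5285 s.
Fraction remaining = e^(−Te/τ) = e^(−0.68/0.5285) = 0.2762; trapped volume = 515.0 × 0.2762 = 142.24 mL.
Additional alveolar pressure from trapping ≈ V_trapped / C = 142.24 / 40.873 = 3.48 cmH2O.

3.5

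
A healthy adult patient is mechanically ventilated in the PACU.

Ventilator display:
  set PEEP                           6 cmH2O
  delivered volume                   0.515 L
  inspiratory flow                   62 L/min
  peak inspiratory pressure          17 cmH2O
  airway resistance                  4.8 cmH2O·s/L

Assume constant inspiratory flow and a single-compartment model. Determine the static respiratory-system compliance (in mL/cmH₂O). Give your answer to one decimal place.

Flow: 62 L/min ÷ 60 = 1.0333 L/s.
Equation of motion (constant flow): PIP = Vt/C + R·V̇ + PEEP.
Vt/C = PIP − R·V̇ − PEEP = 17 − 4.8×1.0333 − 6 = 17 − 4.96 − 6 = 6.04 cmH2O.
C = Vt / 6.04 = 515 / 6.04 = 85.265 mL/cmH2O.

85.3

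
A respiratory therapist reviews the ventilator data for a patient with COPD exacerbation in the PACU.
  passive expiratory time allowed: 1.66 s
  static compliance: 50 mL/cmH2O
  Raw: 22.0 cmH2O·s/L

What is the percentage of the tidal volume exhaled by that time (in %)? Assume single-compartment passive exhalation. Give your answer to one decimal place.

77.9

τ = R × C = 22.0 × 50 mL/cmH2O = 22.0 × 0.050 L/cmH2O = 1.1 s.
Passive exhalation: V(t)/V₀ = e^(−t/τ) = e^(−1.66/1.1) = 0.2211.
Fraction exhaled = 1 − 0.2211 = 0.7789 → 77.89%.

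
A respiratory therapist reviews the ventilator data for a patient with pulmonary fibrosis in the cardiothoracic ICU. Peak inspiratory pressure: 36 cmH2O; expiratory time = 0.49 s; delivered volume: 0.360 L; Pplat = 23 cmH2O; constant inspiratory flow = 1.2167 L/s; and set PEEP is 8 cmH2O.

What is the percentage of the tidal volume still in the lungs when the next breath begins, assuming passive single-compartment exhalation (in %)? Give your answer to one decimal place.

R = (PIP − Pplat)/V̇ = (36 − 23) / 1.2167 = 13.0/1.2167 = 10.685 cmH2O·s/L.
C = Vt/(Pplat − PEEP) = 360.0 / (23 − 8) = 360.0/15.0 = 24.0 mL/cmH2O.
τ = R × C = 10.685 × 0.024 L/cmH2O = 0.2564 s.
Fraction remaining at end-expiration = e^(−Te/τ) = e^(−0.49/0.2564) = 0.1479 → 14.79%.

14.8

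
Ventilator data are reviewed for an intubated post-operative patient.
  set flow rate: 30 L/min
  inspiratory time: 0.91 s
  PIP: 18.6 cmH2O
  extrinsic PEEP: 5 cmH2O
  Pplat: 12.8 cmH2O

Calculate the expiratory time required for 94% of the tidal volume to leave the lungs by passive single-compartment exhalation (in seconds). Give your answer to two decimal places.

Flow: 30 L/min ÷ 60 = 0.5 L/s.
Vt = flow × Ti = 0.5 L/s × 0.91 s × 1000 mL/L = 455.0 mL.
R = (PIP − Pplat)/V̇ = (18.6 − 12.8) / 0.5 = 5.8/0.5 = 11.6 cmH2O·s/L.
C = Vt/(Pplat − PEEP) = 455.0 / (12.8 − 5) = 455.0/7.8 = 58.333 mL/cmH2O.
τ = R × C = 11.6 × 0.05833 L/cmH2O = 0.6766 s.
t = −τ·ln(1 − 0.94) = −0.6766·ln(0.06) = 1.904 s.

1.90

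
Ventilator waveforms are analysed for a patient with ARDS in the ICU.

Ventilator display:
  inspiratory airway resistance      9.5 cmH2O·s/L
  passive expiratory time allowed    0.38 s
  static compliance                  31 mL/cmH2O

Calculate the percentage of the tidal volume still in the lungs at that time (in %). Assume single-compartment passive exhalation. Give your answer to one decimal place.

τ = R × C = 9.5 × 31 mL/cmH2O = 9.5 × 0.031 L/cmH2O = 0.2945 s.
Passive exhalation: V(t)/V₀ = e^(−t/τ) = e^(−0.38/0.2945) = 0.2752.
Fraction remaining = 0.2752 → 27.52%.

27.5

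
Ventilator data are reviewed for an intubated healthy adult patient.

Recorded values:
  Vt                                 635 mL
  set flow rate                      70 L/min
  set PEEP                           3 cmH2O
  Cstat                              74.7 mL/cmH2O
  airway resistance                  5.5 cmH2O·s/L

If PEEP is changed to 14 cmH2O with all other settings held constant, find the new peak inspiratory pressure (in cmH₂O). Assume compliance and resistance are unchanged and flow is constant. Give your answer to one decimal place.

Flow: 70 L/min ÷ 60 = 1.1667 L/s.
PIP = Vt/C + R·V̇ + PEEP (constant-flow equation of motion).
Only the baseline term changes: ΔPIP = ΔPEEP = 14 − 3 = 11.0 cmH2O.
Original PIP = 635/74.7 + 5.5×1.1667 + 3 = 17.918 cmH2O; new PIP = 17.918 + (11.0) = 28.918 cmH2O.

28.9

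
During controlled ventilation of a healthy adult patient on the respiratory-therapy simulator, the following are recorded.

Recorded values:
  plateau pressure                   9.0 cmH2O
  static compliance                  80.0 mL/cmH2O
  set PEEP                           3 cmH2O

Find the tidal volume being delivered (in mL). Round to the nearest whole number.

480

Vt = Cstat × (Pplat − PEEP) = 80.0 × (9.0 − 3) = 80.0 × 6.0 = 480.0 mL.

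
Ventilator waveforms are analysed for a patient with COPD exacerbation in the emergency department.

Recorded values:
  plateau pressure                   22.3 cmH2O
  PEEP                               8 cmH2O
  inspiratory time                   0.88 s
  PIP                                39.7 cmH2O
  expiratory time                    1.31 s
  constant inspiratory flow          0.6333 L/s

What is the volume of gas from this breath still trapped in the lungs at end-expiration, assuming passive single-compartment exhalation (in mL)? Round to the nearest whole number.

164

Vt = flow × Ti = 0.6333 L/s × 0.88 s × 1000 mL/L = 557.3 mL.
R = (PIP − Pplat)/V̇ = (39.7 − 22.3) / 0.6333 = 17.4/0.6333 = 27.475 cmH2O·s/L.
C = Vt/(Pplat − PEEP) = 557.3 / (22.3 − 8) = 557.3/14.3 = 38.972 mL/cmH2O.
τ = R × C = 27.475 × 0.03897 L/cmH2O = 1.071 s.
Fraction remaining = e^(−Te/τ) = e^(−1.31/1.071) = 0.2943.
Trapped volume = 557.3 × 0.2943 = 164.01 mL.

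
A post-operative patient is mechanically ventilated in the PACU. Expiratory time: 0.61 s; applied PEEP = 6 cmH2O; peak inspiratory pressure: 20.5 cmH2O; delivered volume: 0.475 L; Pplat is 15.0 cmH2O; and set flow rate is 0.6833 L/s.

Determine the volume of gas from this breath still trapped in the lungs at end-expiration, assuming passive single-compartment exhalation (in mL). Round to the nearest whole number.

R = (PIP − Pplat)/V̇ = (20.5 − 15.0) / 0.6833 = 5.5/0.6833 = 8.049 cmH2O·s/L.
C = Vt/(Pplat − PEEP) = 475.0 / (15.0 − 6) = 475.0/9.0 = 52.778 mL/cmH2O.
τ = R × C = 8.049 × 0.05278 L/cmH2O = 0.4248 s.
Fraction remaining = e^(−Te/τ) = e^(−0.61/0.4248) = 0.2379.
Trapped volume = 475.0 × 0.2379 = 113.0 mL.

113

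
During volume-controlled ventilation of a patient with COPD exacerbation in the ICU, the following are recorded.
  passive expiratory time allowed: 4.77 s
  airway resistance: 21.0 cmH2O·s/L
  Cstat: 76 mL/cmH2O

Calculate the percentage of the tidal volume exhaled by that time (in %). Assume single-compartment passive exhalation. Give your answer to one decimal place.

τ = R × C = 21.0 × 76 mL/cmH2O = 21.0 × 0.076 L/cmH2O = 1.596 s.
Passive exhalation: V(t)/V₀ = e^(−t/τ) = e^(−4.77/1.596) = 0.05035.
Fraction exhaled = 1 − 0.05035 = 0.9497 → 94.97%.

95.0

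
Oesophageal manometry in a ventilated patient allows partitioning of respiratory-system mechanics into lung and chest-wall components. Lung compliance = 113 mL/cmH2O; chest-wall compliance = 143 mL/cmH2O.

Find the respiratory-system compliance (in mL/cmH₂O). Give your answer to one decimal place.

Lung and chest wall are elastances in series: 1/Crs = 1/CL + 1/Ccw.
1/Crs = 1/113 + 1/143 = 0.01584.
Crs = 63.131 mL/cmH2O.

63.1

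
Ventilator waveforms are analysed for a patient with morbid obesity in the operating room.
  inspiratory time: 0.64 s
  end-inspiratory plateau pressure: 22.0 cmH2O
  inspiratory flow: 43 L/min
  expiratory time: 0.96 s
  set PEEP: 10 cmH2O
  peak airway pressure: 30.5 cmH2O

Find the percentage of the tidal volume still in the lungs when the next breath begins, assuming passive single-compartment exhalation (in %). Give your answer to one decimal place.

12.0

Flow: 43 L/min ÷ 60 = 0.7167 L/s.
Vt = flow × Ti = 0.7167 L/s × 0.64 s × 1000 mL/L = 458.69 mL.
R = (PIP − Pplat)/V̇ = (30.5 − 22.0) / 0.7167 = 8.5/0.7167 = 11.86 cmH2O·s/L.
C = Vt/(Pplat − PEEP) = 458.69 / (22.0 − 10) = 458.69/12.0 = 38.224 mL/cmH2O.
τ = R × C = 11.86 × 0.03822 L/cmH2O = 0.4533 s.
Fraction remaining at end-expiration = e^(−Te/τ) = e^(−0.96/0.4533) = 0.1203 → 12.03%.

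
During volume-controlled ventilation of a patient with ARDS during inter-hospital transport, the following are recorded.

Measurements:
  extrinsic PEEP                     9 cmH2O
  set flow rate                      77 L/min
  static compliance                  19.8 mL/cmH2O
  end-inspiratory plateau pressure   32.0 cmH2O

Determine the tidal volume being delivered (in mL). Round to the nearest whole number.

Vt = Cstat × (Pplat − PEEP) = 19.8 × (32.0 − 9) = 19.8 × 23.0 = 455.4 mL.

455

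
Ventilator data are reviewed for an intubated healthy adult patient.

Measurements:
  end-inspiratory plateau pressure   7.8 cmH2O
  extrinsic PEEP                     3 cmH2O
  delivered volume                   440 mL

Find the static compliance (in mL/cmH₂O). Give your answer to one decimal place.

Cstat = Vt / (Pplat − PEEP) = 440 / (7.8 − 3) = 440 / 4.8 = 91.667 mL/cmH2O.

91.7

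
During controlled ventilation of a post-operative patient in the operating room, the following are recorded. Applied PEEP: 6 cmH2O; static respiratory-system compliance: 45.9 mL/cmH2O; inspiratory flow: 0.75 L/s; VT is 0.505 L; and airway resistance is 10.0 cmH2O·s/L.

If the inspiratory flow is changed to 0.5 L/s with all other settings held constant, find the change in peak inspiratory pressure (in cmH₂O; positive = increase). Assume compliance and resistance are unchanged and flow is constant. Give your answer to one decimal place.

-2.5

PIP = Vt/C + R·V̇ + PEEP (constant-flow equation of motion).
Only the resistive term changes: ΔPIP = R × ΔV̇ = 10.0 × (0.5 − 0.75) = 10.0 × -0.25 = -2.5 cmH2O.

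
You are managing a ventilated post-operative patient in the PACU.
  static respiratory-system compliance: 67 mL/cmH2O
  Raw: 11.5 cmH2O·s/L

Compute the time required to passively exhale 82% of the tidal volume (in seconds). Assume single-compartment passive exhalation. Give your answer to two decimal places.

τ = R × C = 11.5 × 67 mL/cmH2O = 11.5 × 0.067 L/cmH2O = 0.7705 s.
Exhaled fraction f = 1 − e^(−t/τ) → t = −τ·ln(1 − f) = −0.7705·ln(0.18) = 1.321 s.

1.32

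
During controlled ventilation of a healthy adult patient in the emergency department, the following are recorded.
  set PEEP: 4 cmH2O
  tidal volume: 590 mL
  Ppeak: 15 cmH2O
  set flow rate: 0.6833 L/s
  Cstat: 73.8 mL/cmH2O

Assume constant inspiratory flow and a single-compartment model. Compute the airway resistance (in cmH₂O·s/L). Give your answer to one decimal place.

Equation of motion (constant flow): PIP = Vt/C + R·V̇ + PEEP.
R·V̇ = PIP − Vt/C − PEEP = 15 − 590/73.8 − 4 = 15 − 7.995 − 4 = 3.005 cmH2O.
R = 3.005 / 0.6833 = 4.398 cmH2O·s/L.

4.4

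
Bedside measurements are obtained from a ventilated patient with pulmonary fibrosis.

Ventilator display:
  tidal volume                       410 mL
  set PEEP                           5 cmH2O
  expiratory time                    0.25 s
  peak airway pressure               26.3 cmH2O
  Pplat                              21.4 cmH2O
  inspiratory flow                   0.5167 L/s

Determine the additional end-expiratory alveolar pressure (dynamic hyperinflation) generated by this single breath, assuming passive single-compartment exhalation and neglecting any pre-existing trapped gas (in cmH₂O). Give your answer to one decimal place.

5.7

R = (PIP − Pplat)/V̇ = (26.3 − 21.4) / 0.5167 = 4.9/0.5167 = 9.483 cmH2O·s/L.
C = Vt/(Pplat − PEEP) = 410.0 / (21.4 − 5) = 410.0/16.4 = 25.0 mL/cmH2O.
τ = R × C = 9.483 × 0.025 L/cmH2O = 0.2371 s.
Fraction remaining = e^(−Te/τ) = e^(−0.25/0.2371) = 0.3484; trapped volume = 410.0 × 0.3484 = 142.84 mL.
Additional alveolar pressure from trapping ≈ V_trapped / C = 142.84 / 25.0 = 5.714 cmH2O.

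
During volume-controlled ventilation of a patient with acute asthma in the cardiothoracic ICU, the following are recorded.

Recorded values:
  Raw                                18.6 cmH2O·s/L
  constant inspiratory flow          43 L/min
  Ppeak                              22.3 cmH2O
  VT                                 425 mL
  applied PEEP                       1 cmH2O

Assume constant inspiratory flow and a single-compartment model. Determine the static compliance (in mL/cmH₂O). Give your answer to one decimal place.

53.3

Flow: 43 L/min ÷ 60 = 0.7167 L/s.
Equation of motion (constant flow): PIP = Vt/C + R·V̇ + PEEP.
Vt/C = PIP − R·V̇ − PEEP = 22.3 − 18.6×0.7167 − 1 = 22.3 − 13.331 − 1 = 7.969 cmH2O.
C = Vt / 7.969 = 425 / 7.969 = 53.332 mL/cmH2O.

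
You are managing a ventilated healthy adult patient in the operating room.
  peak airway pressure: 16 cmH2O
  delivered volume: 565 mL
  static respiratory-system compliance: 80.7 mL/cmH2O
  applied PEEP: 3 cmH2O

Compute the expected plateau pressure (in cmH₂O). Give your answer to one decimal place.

Pplat = PEEP + Vt / Cstat = 3 + 565 / 80.7 = 3 + 7.001 = 10.001 cmH2O.

10.0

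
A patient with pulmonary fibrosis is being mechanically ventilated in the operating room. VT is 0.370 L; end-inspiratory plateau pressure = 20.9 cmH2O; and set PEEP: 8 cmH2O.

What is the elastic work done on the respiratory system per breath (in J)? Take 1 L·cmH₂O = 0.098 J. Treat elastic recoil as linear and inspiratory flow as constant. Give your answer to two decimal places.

0.23

Elastic work ≈ ½ × (Pplat − PEEP) × Vt = 0.5 × (20.9 − 8) × 0.370 L = 0.5 × 12.9 × 0.370 = 2.387 L·cmH2O.
× 0.098 J/(L·cmH2O) → 0.2339 J.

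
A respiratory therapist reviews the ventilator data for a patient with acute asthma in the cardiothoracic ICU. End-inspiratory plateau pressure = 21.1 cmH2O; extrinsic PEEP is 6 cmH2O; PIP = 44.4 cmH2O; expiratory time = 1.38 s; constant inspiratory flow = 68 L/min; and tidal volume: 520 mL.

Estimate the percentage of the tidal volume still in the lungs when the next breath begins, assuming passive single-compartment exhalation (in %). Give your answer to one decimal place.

14.2

Flow: 68 L/min ÷ 60 = 1.1333 L/s.
R = (PIP − Pplat)/V̇ = (44.4 − 21.1) / 1.1333 = 23.3/1.1333 = 20.559 cmH2O·s/L.
C = Vt/(Pplat − PEEP) = 520.0 / (21.1 − 6) = 520.0/15.1 = 34.437 mL/cmH2O.
τ = R × C = 20.559 × 0.03444 L/cmH2O = 0.7081 s.
Fraction remaining at end-expiration = e^(−Te/τ) = e^(−1.38/0.7081) = 0.1424 → 14.24%.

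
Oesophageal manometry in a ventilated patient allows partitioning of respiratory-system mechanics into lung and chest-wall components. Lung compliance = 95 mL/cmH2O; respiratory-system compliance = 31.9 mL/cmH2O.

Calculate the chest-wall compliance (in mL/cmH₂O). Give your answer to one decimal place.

1/Ccw = 1/Crs − 1/CL.
1/Ccw = 1/31.9 − 1/95 = 0.02082.
Ccw = 48.031 mL/cmH2O.

48.0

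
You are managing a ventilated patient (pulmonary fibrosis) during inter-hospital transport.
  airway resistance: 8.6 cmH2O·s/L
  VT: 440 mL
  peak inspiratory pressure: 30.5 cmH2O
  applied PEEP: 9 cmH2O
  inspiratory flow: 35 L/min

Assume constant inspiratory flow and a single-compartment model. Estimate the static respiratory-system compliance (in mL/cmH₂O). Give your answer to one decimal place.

26.7

Flow: 35 L/min ÷ 60 = 0.5833 L/s.
Equation of motion (constant flow): PIP = Vt/C + R·V̇ + PEEP.
Vt/C = PIP − R·V̇ − PEEP = 30.5 − 8.6×0.5833 − 9 = 30.5 − 5.016 − 9 = 16.484 cmH2O.
C = Vt / 16.484 = 440 / 16.484 = 26.693 mL/cmH2O.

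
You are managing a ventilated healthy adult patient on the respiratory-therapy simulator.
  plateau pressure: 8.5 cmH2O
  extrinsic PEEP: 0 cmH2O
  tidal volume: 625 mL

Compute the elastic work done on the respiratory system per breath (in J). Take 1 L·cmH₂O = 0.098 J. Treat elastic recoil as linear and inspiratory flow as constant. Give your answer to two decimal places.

0.26

Elastic work ≈ ½ × (Pplat − PEEP) × Vt = 0.5 × (8.5 − 0) × 0.625 L = 0.5 × 8.5 × 0.625 = 2.656 L·cmH2O.
× 0.098 J/(L·cmH2O) → 0.2603 J.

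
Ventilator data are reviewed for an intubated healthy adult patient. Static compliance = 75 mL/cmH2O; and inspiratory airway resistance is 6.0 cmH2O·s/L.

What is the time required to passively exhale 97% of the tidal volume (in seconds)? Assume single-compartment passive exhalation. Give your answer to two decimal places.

τ = R × C = 6.0 × 75 mL/cmH2O = 6.0 × 0.075 L/cmH2O = 0.45 s.
Exhaled fraction f = 1 − e^(−t/τ) → t = −τ·ln(1 − f) = −0.45·ln(0.03) = 1.578 s.

1.58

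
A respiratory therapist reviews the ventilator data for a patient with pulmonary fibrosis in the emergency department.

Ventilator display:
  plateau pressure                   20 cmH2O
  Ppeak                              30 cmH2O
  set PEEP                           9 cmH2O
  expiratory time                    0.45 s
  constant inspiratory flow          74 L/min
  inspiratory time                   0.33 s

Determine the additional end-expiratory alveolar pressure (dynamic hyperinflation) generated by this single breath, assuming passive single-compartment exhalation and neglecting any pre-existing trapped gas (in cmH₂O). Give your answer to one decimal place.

Flow: 74 L/min ÷ 60 = 1.2333 L/s.
Vt = flow × Ti = 1.2333 L/s × 0.33 s × 1000 mL/L = 406.99 mL.
R = (PIP − Pplat)/V̇ = (30 − 20) / 1.2333 = 10.0/1.2333 = 8.108 cmH2O·s/L.
C = Vt/(Pplat − PEEP) = 406.99 / (20 − 9) = 406.99/11.0 = 36.999 mL/cmH2O.
τ = R × C = 8.108 × 0.037 L/cmH2O = 0.3 s.
Fraction remaining = e^(−Te/τ) = e^(−0.45/0.3) = 0.2231; trapped volume = 406.99 × 0.2231 = 90.799 mL.
Additional alveolar pressure from trapping ≈ V_trapped / C = 90.799 / 36.999 = 2.454 cmH2O.

2.5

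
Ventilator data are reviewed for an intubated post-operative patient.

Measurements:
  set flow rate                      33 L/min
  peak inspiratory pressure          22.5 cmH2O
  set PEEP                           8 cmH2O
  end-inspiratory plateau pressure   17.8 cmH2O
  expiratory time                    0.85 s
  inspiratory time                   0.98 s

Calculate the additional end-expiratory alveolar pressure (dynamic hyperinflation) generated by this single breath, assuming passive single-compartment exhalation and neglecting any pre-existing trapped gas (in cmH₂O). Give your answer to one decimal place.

Flow: 33 L/min ÷ 60 = 0.55 L/s.
Vt = flow × Ti = 0.55 L/s × 0.98 s × 1000 mL/L = 539.0 mL.
R = (PIP − Pplat)/V̇ = (22.5 − 17.8) / 0.55 = 4.7/0.55 = 8.545 cmH2O·s/L.
C = Vt/(Pplat − PEEP) = 539.0 / (17.8 − 8) = 539.0/9.8 = 55.0 mL/cmH2O.
τ = R × C = 8.545 × 0.055 L/cmH2O = 0.47 s.
Fraction remaining = e^(−Te/τ) = e^(−0.85/0.47) = 0.1639; trapped volume = 539.0 × 0.1639 = 88.342 mL.
Additional alveolar pressure from trapping ≈ V_trapped / C = 88.342 / 55.0 = 1.606 cmH2O.

1.6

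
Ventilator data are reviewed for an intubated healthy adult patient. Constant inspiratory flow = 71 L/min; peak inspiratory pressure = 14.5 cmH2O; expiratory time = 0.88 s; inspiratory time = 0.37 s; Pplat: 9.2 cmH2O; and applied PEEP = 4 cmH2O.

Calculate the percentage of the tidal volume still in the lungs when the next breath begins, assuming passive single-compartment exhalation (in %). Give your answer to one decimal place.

9.7

Flow: 71 L/min ÷ 60 = 1.1833 L/s.
Vt = flow × Ti = 1.1833 L/s × 0.37 s × 1000 mL/L = 437.82 mL.
R = (PIP − Pplat)/V̇ = (14.5 − 9.2) / 1.1833 = 5.3/1.1833 = 4.479 cmH2O·s/L.
C = Vt/(Pplat − PEEP) = 437.82 / (9.2 − 4) = 437.82/5.2 = 84.196 mL/cmH2O.
τ = R × C = 4.479 × 0.0842 L/cmH2O = 0.3771 s.
Fraction remaining at end-expiration = e^(−Te/τ) = e^(−0.88/0.3771) = 0.09695 → 9.695%.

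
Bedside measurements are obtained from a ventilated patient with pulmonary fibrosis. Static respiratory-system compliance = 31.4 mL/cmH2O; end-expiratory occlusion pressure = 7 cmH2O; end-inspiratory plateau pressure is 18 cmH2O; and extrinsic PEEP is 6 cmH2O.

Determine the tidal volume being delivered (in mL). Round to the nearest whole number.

345

End-expiratory occlusion gives total PEEP = 7 cmH2O (intrinsic PEEP = 7 − 6 = 1). Use total PEEP for the elastic gradient.
Vt = Cstat × (Pplat − PEEPtotal) = 31.4 × (18 − 7) = 31.4 × 11.0 = 345.4 mL.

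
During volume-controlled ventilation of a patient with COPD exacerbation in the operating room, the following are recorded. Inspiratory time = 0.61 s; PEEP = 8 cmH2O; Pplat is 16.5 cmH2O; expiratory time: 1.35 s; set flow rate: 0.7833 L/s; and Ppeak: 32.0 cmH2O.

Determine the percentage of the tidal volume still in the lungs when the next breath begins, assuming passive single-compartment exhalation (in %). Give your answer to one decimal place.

29.7

Vt = flow × Ti = 0.7833 L/s × 0.61 s × 1000 mL/L = 477.81 mL.
R = (PIP − Pplat)/V̇ = (32.0 − 16.5) / 0.7833 = 15.5/0.7833 = 19.788 cmH2O·s/L.
C = Vt/(Pplat − PEEP) = 477.81 / (16.5 − 8) = 477.81/8.5 = 56.213 mL/cmH2O.
τ = R × C = 19.788 × 0.05621 L/cmH2O = 1.112 s.
Fraction remaining at end-expiration = e^(−Te/τ) = e^(−1.35/1.112) = 0.297 → 29.7%.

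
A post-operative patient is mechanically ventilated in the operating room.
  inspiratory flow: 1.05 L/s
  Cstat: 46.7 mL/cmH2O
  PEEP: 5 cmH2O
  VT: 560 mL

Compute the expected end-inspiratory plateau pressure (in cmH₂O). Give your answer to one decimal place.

Pplat = PEEP + Vt / Cstat = 5 + 560 / 46.7 = 5 + 11.991 = 16.991 cmH2O.

17.0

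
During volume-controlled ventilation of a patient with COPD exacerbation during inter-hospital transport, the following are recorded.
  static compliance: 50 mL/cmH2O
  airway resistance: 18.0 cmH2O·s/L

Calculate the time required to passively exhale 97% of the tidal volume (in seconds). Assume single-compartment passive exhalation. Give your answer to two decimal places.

3.16

τ = R × C = 18.0 × 50 mL/cmH2O = 18.0 × 0.050 L/cmH2O = 0.9 s.
Exhaled fraction f = 1 − e^(−t/τ) → t = −τ·ln(1 − f) = −0.9·ln(0.03) = 3.156 s.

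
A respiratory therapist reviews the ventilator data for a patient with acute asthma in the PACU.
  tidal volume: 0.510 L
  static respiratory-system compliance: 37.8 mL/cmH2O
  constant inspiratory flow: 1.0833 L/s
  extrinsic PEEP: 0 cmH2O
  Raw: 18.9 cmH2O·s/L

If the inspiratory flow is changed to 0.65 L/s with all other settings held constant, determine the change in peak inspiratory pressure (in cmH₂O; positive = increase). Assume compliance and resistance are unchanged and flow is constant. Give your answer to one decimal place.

-8.2

PIP = Vt/C + R·V̇ + PEEP (constant-flow equation of motion).
Only the resistive term changes: ΔPIP = R × ΔV̇ = 18.9 × (0.65 − 1.0833) = 18.9 × -0.4333 = -8.189 cmH2O.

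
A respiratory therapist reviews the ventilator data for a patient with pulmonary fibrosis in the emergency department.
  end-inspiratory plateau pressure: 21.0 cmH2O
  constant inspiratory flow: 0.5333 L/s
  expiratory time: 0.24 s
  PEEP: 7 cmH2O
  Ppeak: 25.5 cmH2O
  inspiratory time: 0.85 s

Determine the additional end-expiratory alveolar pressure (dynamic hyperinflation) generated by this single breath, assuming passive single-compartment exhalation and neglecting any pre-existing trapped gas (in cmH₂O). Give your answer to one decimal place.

5.8

Vt = flow × Ti = 0.5333 L/s × 0.85 s × 1000 mL/L = 453.31 mL.
R = (PIP − Pplat)/V̇ = (25.5 − 21.0) / 0.5333 = 4.5/0.5333 = 8.438 cmH2O·s/L.
C = Vt/(Pplat − PEEP) = 453.31 / (21.0 − 7) = 453.31/14.0 = 32.379 mL/cmH2O.
τ = R × C = 8.438 × 0.03238 L/cmH2O = 0.2732 s.
Fraction remaining = e^(−Te/τ) = e^(−0.24/0.2732) = 0.4154; trapped volume = 453.31 × 0.4154 = 188.3 mL.
Additional alveolar pressure from trapping ≈ V_trapped / C = 188.3 / 32.379 = 5.815 cmH2O.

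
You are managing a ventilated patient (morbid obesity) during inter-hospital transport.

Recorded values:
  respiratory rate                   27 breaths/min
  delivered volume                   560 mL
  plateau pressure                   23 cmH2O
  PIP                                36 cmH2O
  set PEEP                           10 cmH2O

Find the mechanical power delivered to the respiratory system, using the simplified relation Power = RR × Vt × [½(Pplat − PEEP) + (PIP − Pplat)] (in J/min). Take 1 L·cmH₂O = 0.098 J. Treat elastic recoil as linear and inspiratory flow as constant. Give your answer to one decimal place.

Per-breath work = Vt × [½(Pplat−PEEP) + (PIP−Pplat)] = 0.560 × [0.5×13.0 + 13.0] = 0.560 × 19.5 = 10.92 L·cmH2O.
Power = 27 × 10.92 = 294.84 L·cmH2O/min.
× 0.098 J/(L·cmH2O) → 28.894 J/min.

28.9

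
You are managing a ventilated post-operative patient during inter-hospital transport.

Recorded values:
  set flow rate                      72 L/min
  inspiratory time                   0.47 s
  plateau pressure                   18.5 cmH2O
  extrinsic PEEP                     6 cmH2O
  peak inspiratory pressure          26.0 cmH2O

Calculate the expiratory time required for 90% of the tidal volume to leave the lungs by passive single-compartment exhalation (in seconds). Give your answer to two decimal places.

Flow: 72 L/min ÷ 60 = 1.2 L/s.
Vt = flow × Ti = 1.2 L/s × 0.47 s × 1000 mL/L = 564.0 mL.
R = (PIP − Pplat)/V̇ = (26.0 − 18.5) / 1.2 = 7.5/1.2 = 6.25 cmH2O·s/L.
C = Vt/(Pplat − PEEP) = 564.0 / (18.5 − 6) = 564.0/12.5 = 45.12 mL/cmH2O.
τ = R × C = 6.25 × 0.04512 L/cmH2O = 0.282 s.
t = −τ·ln(1 − 0.90) = −0.282·ln(0.1) = 0.6493 s.

0.65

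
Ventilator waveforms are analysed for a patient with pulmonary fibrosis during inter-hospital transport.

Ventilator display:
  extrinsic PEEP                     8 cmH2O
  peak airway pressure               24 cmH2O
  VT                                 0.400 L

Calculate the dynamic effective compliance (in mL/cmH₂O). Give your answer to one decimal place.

Dynamic compliance = Vt / (PIP − PEEP) = 400 / (24 − 8) = 400 / 16.0 = 25.0 mL/cmH2O.

25.0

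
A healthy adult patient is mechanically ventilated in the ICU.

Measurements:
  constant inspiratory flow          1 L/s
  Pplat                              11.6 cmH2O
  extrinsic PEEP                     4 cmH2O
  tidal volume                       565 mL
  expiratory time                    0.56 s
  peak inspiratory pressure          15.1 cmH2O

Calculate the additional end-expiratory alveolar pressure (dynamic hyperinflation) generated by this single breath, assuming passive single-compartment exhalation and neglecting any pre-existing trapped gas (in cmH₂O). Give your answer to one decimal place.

R = (PIP − Pplat)/V̇ = (15.1 − 11.6) / 1 = 3.5/1 = 3.5 cmH2O·s/L.
C = Vt/(Pplat − PEEP) = 565.0 / (11.6 − 4) = 565.0/7.6 = 74.342 mL/cmH2O.
τ = R × C = 3.5 × 0.07434 L/cmH2O = 0.2602 s.
Fraction remaining = e^(−Te/τ) = e^(−0.56/0.2602) = 0.1162; trapped volume = 565.0 × 0.1162 = 65.653 mL.
Additional alveolar pressure from trapping ≈ V_trapped / C = 65.653 / 74.342 = 0.8831 cmH2O.

0.9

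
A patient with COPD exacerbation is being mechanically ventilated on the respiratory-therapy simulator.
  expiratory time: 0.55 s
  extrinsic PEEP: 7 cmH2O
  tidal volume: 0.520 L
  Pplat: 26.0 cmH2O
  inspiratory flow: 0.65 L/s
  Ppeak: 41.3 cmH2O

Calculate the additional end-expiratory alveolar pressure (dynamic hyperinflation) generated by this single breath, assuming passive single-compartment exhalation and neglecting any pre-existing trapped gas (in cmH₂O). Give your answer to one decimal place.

8.1

R = (PIP − Pplat)/V̇ = (41.3 − 26.0) / 0.65 = 15.3/0.65 = 23.538 cmH2O·s/L.
C = Vt/(Pplat − PEEP) = 520.0 / (26.0 − 7) = 520.0/19.0 = 27.368 mL/cmH2O.
τ = R × C = 23.538 × 0.02737 L/cmH2O = 0.6442 s.
Fraction remaining = e^(−Te/τ) = e^(−0.55/0.6442) = 0.4258; trapped volume = 520.0 × 0.4258 = 221.42 mL.
Additional alveolar pressure from trapping ≈ V_trapped / C = 221.42 / 27.368 = 8.09 cmH2O.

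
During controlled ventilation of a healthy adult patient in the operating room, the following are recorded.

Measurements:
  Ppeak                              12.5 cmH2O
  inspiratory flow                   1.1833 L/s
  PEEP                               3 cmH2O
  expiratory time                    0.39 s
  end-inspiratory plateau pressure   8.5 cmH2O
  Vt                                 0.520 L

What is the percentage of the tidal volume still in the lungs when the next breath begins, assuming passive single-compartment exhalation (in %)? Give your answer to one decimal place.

R = (PIP − Pplat)/V̇ = (12.5 − 8.5) / 1.1833 = 4.0/1.1833 = 3.38 cmH2O·s/L.
C = Vt/(Pplat − PEEP) = 520.0 / (8.5 − 3) = 520.0/5.5 = 94.545 mL/cmH2O.
τ = R × C = 3.38 × 0.09455 L/cmH2O = 0.3196 s.
Fraction remaining at end-expiration = e^(−Te/τ) = e^(−0.39/0.3196) = 0.2951 → 29.51%.

29.5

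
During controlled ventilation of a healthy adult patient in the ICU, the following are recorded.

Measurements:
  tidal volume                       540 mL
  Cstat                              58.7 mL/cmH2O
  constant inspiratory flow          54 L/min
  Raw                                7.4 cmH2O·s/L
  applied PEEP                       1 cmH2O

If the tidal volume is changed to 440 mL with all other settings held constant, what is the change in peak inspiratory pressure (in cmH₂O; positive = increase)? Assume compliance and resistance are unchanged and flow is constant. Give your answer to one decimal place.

-1.7

PIP = Vt/C + R·V̇ + PEEP (constant-flow equation of motion).
Only the elastic term changes: ΔPIP = ΔVt / C = (440 − 540) / 58.7 = -1.704 cmH2O.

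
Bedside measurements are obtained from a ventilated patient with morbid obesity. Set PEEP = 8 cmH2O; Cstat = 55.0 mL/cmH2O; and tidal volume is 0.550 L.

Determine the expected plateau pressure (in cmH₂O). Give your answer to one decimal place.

Pplat = PEEP + Vt / Cstat = 8 + 550 / 55.0 = 8 + 10.0 = 18.0 cmH2O.

18.0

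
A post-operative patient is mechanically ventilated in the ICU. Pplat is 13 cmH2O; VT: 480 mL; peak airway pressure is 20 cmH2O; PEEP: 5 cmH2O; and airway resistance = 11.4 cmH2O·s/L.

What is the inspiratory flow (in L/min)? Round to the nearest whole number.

flow = (PIP − Pplat) / Raw = (20 − 13) / 11.4 = 0.614 L/s × 60 = 36.84 L/min.

37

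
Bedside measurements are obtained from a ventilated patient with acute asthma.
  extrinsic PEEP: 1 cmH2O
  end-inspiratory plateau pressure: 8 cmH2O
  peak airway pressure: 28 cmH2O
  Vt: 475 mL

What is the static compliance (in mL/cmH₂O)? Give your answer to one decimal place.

67.9

Cstat = Vt / (Pplat − PEEP) = 475 / (8 − 1) = 475 / 7.0 = 67.857 mL/cmH2O.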